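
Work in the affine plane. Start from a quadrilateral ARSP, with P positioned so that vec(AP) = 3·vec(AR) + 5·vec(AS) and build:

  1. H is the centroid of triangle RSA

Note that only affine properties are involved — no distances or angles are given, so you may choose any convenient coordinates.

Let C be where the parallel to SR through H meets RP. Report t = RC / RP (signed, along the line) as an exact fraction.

Work in coordinates with A = (0, 0), R = (1, 0), S = (0, 1), P = (3, 5).
1. H is the centroid of triangle RSA ⇒ H = (1/3, 1/3)
through H parallel to SR: direction (1, -1); meets RP at C = (19/21, -5/21)
C = R + t·(P−R) with t = -1/21

t = -1/21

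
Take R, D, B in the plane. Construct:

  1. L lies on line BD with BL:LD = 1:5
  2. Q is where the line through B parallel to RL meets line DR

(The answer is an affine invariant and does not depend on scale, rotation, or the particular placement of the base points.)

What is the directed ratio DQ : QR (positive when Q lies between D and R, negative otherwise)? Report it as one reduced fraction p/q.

Choose coordinates R = (0, 0), D = (1, 0), B = (0, 1).
1. L lies on line BD with BL:LD = 1:5 ⇒ L = (1/6, 5/6)
2. Q is where the line through B parallel to RL meets line DR ⇒ Q = (-1/5, 0)
Q = D + t·(R−D) with t = 6/5, so DQ:QR = t:(1−t) = 6/5:-1/5

DQ:QR = -6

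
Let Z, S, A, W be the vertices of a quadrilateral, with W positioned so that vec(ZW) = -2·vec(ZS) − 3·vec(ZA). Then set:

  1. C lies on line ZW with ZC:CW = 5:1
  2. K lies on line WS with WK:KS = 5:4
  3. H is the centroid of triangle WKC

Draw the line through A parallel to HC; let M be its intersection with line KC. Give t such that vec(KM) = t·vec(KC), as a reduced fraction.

t = -38/5

Assign Z = (0, 0), S = (1, 0), A = (0, 1), W = (-2, -3) — the answer is frame-independent, so this choice is without loss of generality.
1. C lies on line ZW with ZC:CW = 5:1 ⇒ C = (-5/3, -5/2)
2. K lies on line WS with WK:KS = 5:4 ⇒ K = (-1/3, -4/3)
3. H is the centroid of triangle WKC ⇒ H = (-4/3, -41/18)
through A parallel to HC: direction (-1/3, -2/9); meets KC at M = (49/5, 113/15)
M = K + t·(C−K) with t = -38/5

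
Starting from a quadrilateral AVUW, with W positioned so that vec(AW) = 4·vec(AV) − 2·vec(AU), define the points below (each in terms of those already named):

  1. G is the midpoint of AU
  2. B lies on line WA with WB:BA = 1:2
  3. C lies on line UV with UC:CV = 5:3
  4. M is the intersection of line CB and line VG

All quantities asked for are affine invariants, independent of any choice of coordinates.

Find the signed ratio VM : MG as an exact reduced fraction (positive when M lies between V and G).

Set A = (0, 0), V = (1, 0), U = (0, 1), W = (4, -2); any affine frame gives the same invariant.
1. G is the midpoint of AU ⇒ G = (0, 1/2)
2. B lies on line WA with WB:BA = 1:2 ⇒ B = (8/3, -4/3)
3. C lies on line UV with UC:CV = 5:3 ⇒ C = (5/8, 3/8)
4. M is the intersection of line CB and line VG ⇒ M = (13/11, -1/11)
M = V + t·(G−V) with t = -2/11, so VM:MG = t:(1−t) = -2/11:13/11

VM:MG = -2/13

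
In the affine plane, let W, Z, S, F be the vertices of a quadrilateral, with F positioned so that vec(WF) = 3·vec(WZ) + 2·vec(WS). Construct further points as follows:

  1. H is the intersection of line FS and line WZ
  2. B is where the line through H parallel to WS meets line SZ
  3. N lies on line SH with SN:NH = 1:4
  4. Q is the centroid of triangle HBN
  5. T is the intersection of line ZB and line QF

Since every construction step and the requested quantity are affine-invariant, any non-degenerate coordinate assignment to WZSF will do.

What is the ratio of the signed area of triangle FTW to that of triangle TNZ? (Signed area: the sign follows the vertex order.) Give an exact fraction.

[FTW]:[TNZ] = 115/24

Set W = (0, 0), Z = (1, 0), S = (0, 1), F = (3, 2); any affine frame gives the same invariant.
1. H is the intersection of line FS and line WZ ⇒ H = (-3, 0)
2. B is where the line through H parallel to WS meets line SZ ⇒ B = (-3, 4)
3. N lies on line SH with SN:NH = 1:4 ⇒ N = (-3/5, 4/5)
4. Q is the centroid of triangle HBN ⇒ Q = (-11/5, 8/5)
5. T is the intersection of line ZB and line QF ⇒ T = (-5/7, 12/7)
2·[FTW] = 46/7, 2·[TNZ] = 48/35
[FTW]:[TNZ] = 46/7:48/35 = 115/24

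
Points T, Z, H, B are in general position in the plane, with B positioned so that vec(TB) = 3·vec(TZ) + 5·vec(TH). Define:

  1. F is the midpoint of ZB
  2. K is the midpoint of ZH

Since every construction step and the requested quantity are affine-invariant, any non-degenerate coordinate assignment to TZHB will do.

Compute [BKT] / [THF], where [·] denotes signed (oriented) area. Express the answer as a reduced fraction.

[BKT]:[THF] = 1/2

Choose coordinates T = (0, 0), Z = (1, 0), H = (0, 1), B = (3, 5).
1. F is the midpoint of ZB ⇒ F = (2, 5/2)
2. K is the midpoint of ZH ⇒ K = (1/2, 1/2)
2·[BKT] = -1, 2·[THF] = -2
[BKT]:[THF] = -1:-2 = 1/2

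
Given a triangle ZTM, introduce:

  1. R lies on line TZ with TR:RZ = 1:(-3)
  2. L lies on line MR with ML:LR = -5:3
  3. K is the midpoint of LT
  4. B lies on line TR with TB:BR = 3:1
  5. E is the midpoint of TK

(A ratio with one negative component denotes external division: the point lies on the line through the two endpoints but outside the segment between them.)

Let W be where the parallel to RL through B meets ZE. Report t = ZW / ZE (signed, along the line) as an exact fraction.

Assign Z = (0, 0), T = (1, 0), M = (0, 1) — the answer is frame-independent, so this choice is without loss of generality.
1. R lies on line TZ with TR:RZ = 1:(-3) ⇒ R = (3/2, 0)
2. L lies on line MR with ML:LR = -5:3 ⇒ L = (15/4, -3/2)
3. K is the midpoint of LT ⇒ K = (19/8, -3/4)
4. B lies on line TR with TB:BR = 3:1 ⇒ B = (11/8, 0)
5. E is the midpoint of TK ⇒ E = (27/16, -3/8)
through B parallel to RL: direction (9/4, -3/2); meets ZE at W = (33/16, -11/24)
W = Z + t·(E−Z) with t = 11/9

t = 11/9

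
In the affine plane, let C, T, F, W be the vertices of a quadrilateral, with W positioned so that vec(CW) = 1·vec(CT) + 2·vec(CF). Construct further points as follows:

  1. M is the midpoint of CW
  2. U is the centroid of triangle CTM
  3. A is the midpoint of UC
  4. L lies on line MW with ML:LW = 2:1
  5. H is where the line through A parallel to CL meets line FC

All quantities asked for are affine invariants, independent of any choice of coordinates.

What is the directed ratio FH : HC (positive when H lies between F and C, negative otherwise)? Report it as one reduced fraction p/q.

Assign C = (0, 0), T = (1, 0), F = (0, 1), W = (1, 2) — the answer is frame-independent, so this choice is without loss of generality.
1. M is the midpoint of CW ⇒ M = (1/2, 1)
2. U is the centroid of triangle CTM ⇒ U = (1/2, 1/3)
3. A is the midpoint of UC ⇒ A = (1/4, 1/6)
4. L lies on line MW with ML:LW = 2:1 ⇒ L = (5/6, 5/3)
5. H is where the line through A parallel to CL meets line FC ⇒ H = (0, -1/3)
H = F + t·(C−F) with t = 4/3, so FH:HC = t:(1−t) = 4/3:-1/3

FH:HC = -4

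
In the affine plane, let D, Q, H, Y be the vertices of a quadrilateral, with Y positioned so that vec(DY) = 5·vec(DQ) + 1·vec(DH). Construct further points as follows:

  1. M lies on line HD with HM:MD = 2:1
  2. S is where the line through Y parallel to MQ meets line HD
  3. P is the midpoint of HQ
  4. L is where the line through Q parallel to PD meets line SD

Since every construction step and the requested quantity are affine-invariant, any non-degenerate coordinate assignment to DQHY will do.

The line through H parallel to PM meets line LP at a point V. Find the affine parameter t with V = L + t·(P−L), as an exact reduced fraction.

Assign D = (0, 0), Q = (1, 0), H = (0, 1), Y = (5, 1) — the answer is frame-independent, so this choice is without loss of generality.
1. M lies on line HD with HM:MD = 2:1 ⇒ M = (0, 1/3)
2. S is where the line through Y parallel to MQ meets line HD ⇒ S = (0, 8/3)
3. P is the midpoint of HQ ⇒ P = (1/2, 1/2)
4. L is where the line through Q parallel to PD meets line SD ⇒ L = (0, -1)
through H parallel to PM: direction (-1/2, -1/6); meets LP at V = (3/4, 5/4)
V = L + t·(P−L) with t = 3/2

t = 3/2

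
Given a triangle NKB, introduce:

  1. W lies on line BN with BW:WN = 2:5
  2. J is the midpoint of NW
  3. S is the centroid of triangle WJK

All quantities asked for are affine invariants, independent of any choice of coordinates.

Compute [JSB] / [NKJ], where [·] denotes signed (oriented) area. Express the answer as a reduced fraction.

[JSB]:[NKJ] = 3/5

Set N = (0, 0), K = (1, 0), B = (0, 1); any affine frame gives the same invariant.
1. W lies on line BN with BW:WN = 2:5 ⇒ W = (0, 5/7)
2. J is the midpoint of NW ⇒ J = (0, 5/14)
3. S is the centroid of triangle WJK ⇒ S = (1/3, 5/14)
2·[JSB] = 3/14, 2·[NKJ] = 5/14
[JSB]:[NKJ] = 3/14:5/14 = 3/5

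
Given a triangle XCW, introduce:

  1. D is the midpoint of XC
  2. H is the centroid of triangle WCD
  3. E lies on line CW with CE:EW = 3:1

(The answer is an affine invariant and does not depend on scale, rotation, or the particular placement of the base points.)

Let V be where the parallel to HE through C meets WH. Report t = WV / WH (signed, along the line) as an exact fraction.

Choose coordinates X = (0, 0), C = (1, 0), W = (0, 1).
1. D is the midpoint of XC ⇒ D = (1/2, 0)
2. H is the centroid of triangle WCD ⇒ H = (1/2, 1/3)
3. E lies on line CW with CE:EW = 3:1 ⇒ E = (1/4, 3/4)
through C parallel to HE: direction (-1/4, 5/12); meets WH at V = (2, -5/3)
V = W + t·(H−W) with t = 4

t = 4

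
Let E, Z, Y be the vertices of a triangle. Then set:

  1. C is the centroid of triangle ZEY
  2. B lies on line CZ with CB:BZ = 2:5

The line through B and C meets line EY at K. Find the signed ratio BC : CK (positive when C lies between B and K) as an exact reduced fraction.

BC:CK = 4/7

Assign E = (0, 0), Z = (1, 0), Y = (0, 1) — the answer is frame-independent, so this choice is without loss of generality.
1. C is the centroid of triangle ZEY ⇒ C = (1/3, 1/3)
2. B lies on line CZ with CB:BZ = 2:5 ⇒ B = (11/21, 5/21)
line BC meets EY at K = (0, 1/2)
C = B + t·(K−B) with t = 4/11, so BC:CK = 4/11:7/11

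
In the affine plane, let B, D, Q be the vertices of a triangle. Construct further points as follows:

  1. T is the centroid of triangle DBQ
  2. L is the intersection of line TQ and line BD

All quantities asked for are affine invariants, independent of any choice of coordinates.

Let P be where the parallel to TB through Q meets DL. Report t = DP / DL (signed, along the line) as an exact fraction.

t = 4

Work in coordinates with B = (0, 0), D = (1, 0), Q = (0, 1).
1. T is the centroid of triangle DBQ ⇒ T = (1/3, 1/3)
2. L is the intersection of line TQ and line BD ⇒ L = (1/2, 0)
through Q parallel to TB: direction (-1/3, -1/3); meets DL at P = (-1, 0)
P = D + t·(L−D) with t = 4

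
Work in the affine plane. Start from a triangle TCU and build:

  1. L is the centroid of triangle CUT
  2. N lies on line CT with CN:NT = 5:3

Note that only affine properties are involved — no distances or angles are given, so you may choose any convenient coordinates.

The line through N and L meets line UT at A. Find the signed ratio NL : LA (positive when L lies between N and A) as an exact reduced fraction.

Work in coordinates with T = (0, 0), C = (1, 0), U = (0, 1).
1. L is the centroid of triangle CUT ⇒ L = (1/3, 1/3)
2. N lies on line CT with CN:NT = 5:3 ⇒ N = (3/8, 0)
line NL meets UT at A = (0, 3)
L = N + t·(A−N) with t = 1/9, so NL:LA = 1/9:8/9

NL:LA = 1/8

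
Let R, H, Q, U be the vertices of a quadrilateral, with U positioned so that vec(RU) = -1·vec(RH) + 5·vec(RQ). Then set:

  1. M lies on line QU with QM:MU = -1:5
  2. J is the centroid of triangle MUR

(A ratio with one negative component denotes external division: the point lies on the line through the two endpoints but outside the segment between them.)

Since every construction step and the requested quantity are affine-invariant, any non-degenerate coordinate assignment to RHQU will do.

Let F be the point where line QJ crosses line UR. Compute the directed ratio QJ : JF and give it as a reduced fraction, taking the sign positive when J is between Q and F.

Work in coordinates with R = (0, 0), H = (1, 0), Q = (0, 1), U = (-1, 5).
1. M lies on line QU with QM:MU = -1:5 ⇒ M = (1/4, 0)
2. J is the centroid of triangle MUR ⇒ J = (-1/4, 5/3)
line QJ meets UR at F = (-3/7, 15/7)
J = Q + t·(F−Q) with t = 7/12, so QJ:JF = 7/12:5/12

QJ:JF = 7/5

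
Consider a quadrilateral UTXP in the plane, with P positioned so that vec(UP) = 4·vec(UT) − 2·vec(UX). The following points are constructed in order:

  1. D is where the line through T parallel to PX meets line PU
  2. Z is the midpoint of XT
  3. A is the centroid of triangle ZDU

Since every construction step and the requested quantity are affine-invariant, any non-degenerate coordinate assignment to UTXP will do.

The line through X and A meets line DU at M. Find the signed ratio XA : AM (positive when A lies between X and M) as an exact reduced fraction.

Choose coordinates U = (0, 0), T = (1, 0), X = (0, 1), P = (4, -2).
1. D is where the line through T parallel to PX meets line PU ⇒ D = (3, -3/2)
2. Z is the midpoint of XT ⇒ Z = (1/2, 1/2)
3. A is the centroid of triangle ZDU ⇒ A = (7/6, -1/3)
line XA meets DU at M = (14/9, -7/9)
A = X + t·(M−X) with t = 3/4, so XA:AM = 3/4:1/4

XA:AM = 3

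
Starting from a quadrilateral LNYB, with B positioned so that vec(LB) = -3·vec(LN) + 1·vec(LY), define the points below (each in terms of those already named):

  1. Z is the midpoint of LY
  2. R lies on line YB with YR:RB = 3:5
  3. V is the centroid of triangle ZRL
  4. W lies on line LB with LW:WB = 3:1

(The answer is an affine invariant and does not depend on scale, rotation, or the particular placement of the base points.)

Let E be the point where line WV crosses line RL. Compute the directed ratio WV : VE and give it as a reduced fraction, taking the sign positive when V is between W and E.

WV:VE = -17/2

Work in coordinates with L = (0, 0), N = (1, 0), Y = (0, 1), B = (-3, 1).
1. Z is the midpoint of LY ⇒ Z = (0, 1/2)
2. R lies on line YB with YR:RB = 3:5 ⇒ R = (-9/8, 1)
3. V is the centroid of triangle ZRL ⇒ V = (-3/8, 1/2)
4. W lies on line LB with LW:WB = 3:1 ⇒ W = (-9/4, 3/4)
line WV meets RL at E = (-81/136, 9/17)
V = W + t·(E−W) with t = 17/15, so WV:VE = 17/15:-2/15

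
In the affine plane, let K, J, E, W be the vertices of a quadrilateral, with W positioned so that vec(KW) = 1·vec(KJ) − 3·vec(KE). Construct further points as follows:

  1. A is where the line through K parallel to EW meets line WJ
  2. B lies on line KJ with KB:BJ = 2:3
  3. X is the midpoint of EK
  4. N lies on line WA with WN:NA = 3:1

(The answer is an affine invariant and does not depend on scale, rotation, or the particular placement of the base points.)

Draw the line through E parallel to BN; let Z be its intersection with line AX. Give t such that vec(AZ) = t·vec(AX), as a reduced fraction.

t = 5/7

Assign K = (0, 0), J = (1, 0), E = (0, 1), W = (1, -3) — the answer is frame-independent, so this choice is without loss of generality.
1. A is where the line through K parallel to EW meets line WJ ⇒ A = (1, -4)
2. B lies on line KJ with KB:BJ = 2:3 ⇒ B = (2/5, 0)
3. X is the midpoint of EK ⇒ X = (0, 1/2)
4. N lies on line WA with WN:NA = 3:1 ⇒ N = (1, -15/4)
through E parallel to BN: direction (3/5, -15/4); meets AX at Z = (2/7, -11/14)
Z = A + t·(X−A) with t = 5/7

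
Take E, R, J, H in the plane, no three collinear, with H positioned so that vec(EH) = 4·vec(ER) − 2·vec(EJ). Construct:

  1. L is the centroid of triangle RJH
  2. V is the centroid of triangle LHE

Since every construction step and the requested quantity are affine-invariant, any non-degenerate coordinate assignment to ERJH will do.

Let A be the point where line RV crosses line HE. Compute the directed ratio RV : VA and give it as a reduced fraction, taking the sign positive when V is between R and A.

Set E = (0, 0), R = (1, 0), J = (0, 1), H = (4, -2); any affine frame gives the same invariant.
1. L is the centroid of triangle RJH ⇒ L = (5/3, -1/3)
2. V is the centroid of triangle LHE ⇒ V = (17/9, -7/9)
line RV meets HE at A = (7/3, -7/6)
V = R + t·(A−R) with t = 2/3, so RV:VA = 2/3:1/3

RV:VA = 2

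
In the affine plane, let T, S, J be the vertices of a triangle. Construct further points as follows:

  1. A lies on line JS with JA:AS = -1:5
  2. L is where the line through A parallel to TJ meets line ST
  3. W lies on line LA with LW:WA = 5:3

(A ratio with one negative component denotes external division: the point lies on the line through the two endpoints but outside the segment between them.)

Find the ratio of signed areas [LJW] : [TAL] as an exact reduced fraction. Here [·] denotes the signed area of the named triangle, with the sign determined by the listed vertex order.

Assign T = (0, 0), S = (1, 0), J = (0, 1) — the answer is frame-independent, so this choice is without loss of generality.
1. A lies on line JS with JA:AS = -1:5 ⇒ A = (-1/4, 5/4)
2. L is where the line through A parallel to TJ meets line ST ⇒ L = (-1/4, 0)
3. W lies on line LA with LW:WA = 5:3 ⇒ W = (-1/4, 25/32)
2·[LJW] = 25/128, 2·[TAL] = 5/16
[LJW]:[TAL] = 25/128:5/16 = 5/8

[LJW]:[TAL] = 5/8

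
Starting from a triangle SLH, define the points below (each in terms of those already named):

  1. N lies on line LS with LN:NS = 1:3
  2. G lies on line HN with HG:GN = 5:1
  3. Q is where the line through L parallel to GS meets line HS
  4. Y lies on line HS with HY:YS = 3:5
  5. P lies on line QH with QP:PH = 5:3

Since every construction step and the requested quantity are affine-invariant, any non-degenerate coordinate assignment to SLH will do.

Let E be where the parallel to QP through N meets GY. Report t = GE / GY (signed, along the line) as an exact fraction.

Set S = (0, 0), L = (1, 0), H = (0, 1); any affine frame gives the same invariant.
1. N lies on line LS with LN:NS = 1:3 ⇒ N = (3/4, 0)
2. G lies on line HN with HG:GN = 5:1 ⇒ G = (5/8, 1/6)
3. Q is where the line through L parallel to GS meets line HS ⇒ Q = (0, -4/15)
4. Y lies on line HS with HY:YS = 3:5 ⇒ Y = (0, 5/8)
5. P lies on line QH with QP:PH = 5:3 ⇒ P = (0, 21/40)
through N parallel to QP: direction (0, 19/24); meets GY at E = (3/4, 3/40)
E = G + t·(Y−G) with t = -1/5

t = -1/5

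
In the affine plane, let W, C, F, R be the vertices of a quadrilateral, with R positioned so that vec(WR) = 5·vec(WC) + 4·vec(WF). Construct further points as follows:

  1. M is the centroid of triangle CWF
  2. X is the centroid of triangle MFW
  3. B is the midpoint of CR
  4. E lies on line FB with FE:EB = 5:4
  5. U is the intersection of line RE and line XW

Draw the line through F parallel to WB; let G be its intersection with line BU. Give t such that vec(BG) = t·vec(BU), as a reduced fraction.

t = 147/50

Choose coordinates W = (0, 0), C = (1, 0), F = (0, 1), R = (5, 4).
1. M is the centroid of triangle CWF ⇒ M = (1/3, 1/3)
2. X is the centroid of triangle MFW ⇒ X = (1/9, 4/9)
3. B is the midpoint of CR ⇒ B = (3, 2)
4. E lies on line FB with FE:EB = 5:4 ⇒ E = (5/3, 14/9)
5. U is the intersection of line RE and line XW ⇒ U = (5/49, 20/49)
through F parallel to WB: direction (3, 2); meets BU at G = (-138/25, -67/25)
G = B + t·(U−B) with t = 147/50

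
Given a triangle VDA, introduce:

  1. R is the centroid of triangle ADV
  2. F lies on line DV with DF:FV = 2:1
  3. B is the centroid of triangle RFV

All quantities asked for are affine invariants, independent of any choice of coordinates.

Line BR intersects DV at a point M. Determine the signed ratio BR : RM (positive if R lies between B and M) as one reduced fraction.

BR:RM = -2/3

Set V = (0, 0), D = (1, 0), A = (0, 1); any affine frame gives the same invariant.
1. R is the centroid of triangle ADV ⇒ R = (1/3, 1/3)
2. F lies on line DV with DF:FV = 2:1 ⇒ F = (1/3, 0)
3. B is the centroid of triangle RFV ⇒ B = (2/9, 1/9)
line BR meets DV at M = (1/6, 0)
R = B + t·(M−B) with t = -2, so BR:RM = -2:3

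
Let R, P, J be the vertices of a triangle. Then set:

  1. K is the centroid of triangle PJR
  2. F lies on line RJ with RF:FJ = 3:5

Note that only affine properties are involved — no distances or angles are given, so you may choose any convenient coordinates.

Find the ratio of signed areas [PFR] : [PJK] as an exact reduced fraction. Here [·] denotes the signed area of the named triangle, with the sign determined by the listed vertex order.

[PFR]:[PJK] = 9/8

Work in coordinates with R = (0, 0), P = (1, 0), J = (0, 1).
1. K is the centroid of triangle PJR ⇒ K = (1/3, 1/3)
2. F lies on line RJ with RF:FJ = 3:5 ⇒ F = (0, 3/8)
2·[PFR] = 3/8, 2·[PJK] = 1/3
[PFR]:[PJK] = 3/8:1/3 = 9/8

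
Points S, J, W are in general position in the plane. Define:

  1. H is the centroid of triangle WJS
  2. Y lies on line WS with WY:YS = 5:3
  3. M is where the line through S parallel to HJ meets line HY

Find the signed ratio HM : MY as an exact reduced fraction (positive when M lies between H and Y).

Assign S = (0, 0), J = (1, 0), W = (0, 1) — the answer is frame-independent, so this choice is without loss of generality.
1. H is the centroid of triangle WJS ⇒ H = (1/3, 1/3)
2. Y lies on line WS with WY:YS = 5:3 ⇒ Y = (0, 3/8)
3. M is where the line through S parallel to HJ meets line HY ⇒ M = (-1, 1/2)
M = H + t·(Y−H) with t = 4, so HM:MY = t:(1−t) = 4:-3

HM:MY = -4/3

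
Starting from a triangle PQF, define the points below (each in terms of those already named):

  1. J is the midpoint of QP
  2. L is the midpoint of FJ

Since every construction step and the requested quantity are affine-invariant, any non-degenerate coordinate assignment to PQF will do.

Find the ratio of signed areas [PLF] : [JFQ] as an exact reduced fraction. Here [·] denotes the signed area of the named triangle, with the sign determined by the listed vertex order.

[PLF]:[JFQ] = -1/2

Assign P = (0, 0), Q = (1, 0), F = (0, 1) — the answer is frame-independent, so this choice is without loss of generality.
1. J is the midpoint of QP ⇒ J = (1/2, 0)
2. L is the midpoint of FJ ⇒ L = (1/4, 1/2)
2·[PLF] = 1/4, 2·[JFQ] = -1/2
[PLF]:[JFQ] = 1/4:-1/2 = -1/2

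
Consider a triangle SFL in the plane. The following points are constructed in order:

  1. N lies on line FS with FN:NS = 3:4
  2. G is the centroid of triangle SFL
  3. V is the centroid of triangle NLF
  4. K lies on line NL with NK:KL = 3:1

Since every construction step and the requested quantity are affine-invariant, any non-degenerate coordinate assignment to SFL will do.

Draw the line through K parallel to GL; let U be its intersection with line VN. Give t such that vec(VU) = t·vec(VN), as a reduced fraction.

Work in coordinates with S = (0, 0), F = (1, 0), L = (0, 1).
1. N lies on line FS with FN:NS = 3:4 ⇒ N = (4/7, 0)
2. G is the centroid of triangle SFL ⇒ G = (1/3, 1/3)
3. V is the centroid of triangle NLF ⇒ V = (11/21, 1/3)
4. K lies on line NL with NK:KL = 3:1 ⇒ K = (1/7, 3/4)
through K parallel to GL: direction (-1/3, 2/3); meets VN at U = (83/140, -3/20)
U = V + t·(N−V) with t = 29/20

t = 29/20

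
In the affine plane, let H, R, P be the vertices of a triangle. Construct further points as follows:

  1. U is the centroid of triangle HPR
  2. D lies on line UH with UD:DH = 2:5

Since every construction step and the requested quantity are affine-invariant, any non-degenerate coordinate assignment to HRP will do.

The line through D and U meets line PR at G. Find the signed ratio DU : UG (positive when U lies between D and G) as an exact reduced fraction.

DU:UG = 4/7

Work in coordinates with H = (0, 0), R = (1, 0), P = (0, 1).
1. U is the centroid of triangle HPR ⇒ U = (1/3, 1/3)
2. D lies on line UH with UD:DH = 2:5 ⇒ D = (5/21, 5/21)
line DU meets PR at G = (1/2, 1/2)
U = D + t·(G−D) with t = 4/11, so DU:UG = 4/11:7/11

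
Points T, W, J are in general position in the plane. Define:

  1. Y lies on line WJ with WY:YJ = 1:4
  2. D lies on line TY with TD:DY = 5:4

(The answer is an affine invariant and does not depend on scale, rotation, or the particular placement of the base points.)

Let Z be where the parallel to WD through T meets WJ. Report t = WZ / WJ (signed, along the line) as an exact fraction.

t = -1/4

Set T = (0, 0), W = (1, 0), J = (0, 1); any affine frame gives the same invariant.
1. Y lies on line WJ with WY:YJ = 1:4 ⇒ Y = (4/5, 1/5)
2. D lies on line TY with TD:DY = 5:4 ⇒ D = (4/9, 1/9)
through T parallel to WD: direction (-5/9, 1/9); meets WJ at Z = (5/4, -1/4)
Z = W + t·(J−W) with t = -1/4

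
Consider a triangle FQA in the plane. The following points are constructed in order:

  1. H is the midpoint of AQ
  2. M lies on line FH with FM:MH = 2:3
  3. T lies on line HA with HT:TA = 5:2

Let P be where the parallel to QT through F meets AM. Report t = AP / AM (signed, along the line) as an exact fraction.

t = 5/3

Work in coordinates with F = (0, 0), Q = (1, 0), A = (0, 1).
1. H is the midpoint of AQ ⇒ H = (1/2, 1/2)
2. M lies on line FH with FM:MH = 2:3 ⇒ M = (1/5, 1/5)
3. T lies on line HA with HT:TA = 5:2 ⇒ T = (1/7, 6/7)
through F parallel to QT: direction (-6/7, 6/7); meets AM at P = (1/3, -1/3)
P = A + t·(M−A) with t = 5/3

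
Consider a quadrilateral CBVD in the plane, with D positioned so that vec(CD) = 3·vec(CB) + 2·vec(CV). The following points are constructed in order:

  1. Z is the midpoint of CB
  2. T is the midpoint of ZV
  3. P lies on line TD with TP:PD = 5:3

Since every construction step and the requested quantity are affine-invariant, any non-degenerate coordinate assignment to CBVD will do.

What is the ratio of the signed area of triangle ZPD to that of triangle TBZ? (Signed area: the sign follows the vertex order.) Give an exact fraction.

Set C = (0, 0), B = (1, 0), V = (0, 1), D = (3, 2); any affine frame gives the same invariant.
1. Z is the midpoint of CB ⇒ Z = (1/2, 0)
2. T is the midpoint of ZV ⇒ T = (1/4, 1/2)
3. P lies on line TD with TP:PD = 5:3 ⇒ P = (63/32, 23/16)
2·[ZPD] = -21/32, 2·[TBZ] = -1/4
[ZPD]:[TBZ] = -21/32:-1/4 = 21/8

[ZPD]:[TBZ] = 21/8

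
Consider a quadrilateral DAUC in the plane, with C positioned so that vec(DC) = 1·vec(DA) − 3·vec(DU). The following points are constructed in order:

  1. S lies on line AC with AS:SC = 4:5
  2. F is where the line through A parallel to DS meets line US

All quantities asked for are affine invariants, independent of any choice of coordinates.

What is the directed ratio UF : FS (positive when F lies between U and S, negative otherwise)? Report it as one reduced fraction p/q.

Set D = (0, 0), A = (1, 0), U = (0, 1), C = (1, -3); any affine frame gives the same invariant.
1. S lies on line AC with AS:SC = 4:5 ⇒ S = (1, -4/3)
2. F is where the line through A parallel to DS meets line US ⇒ F = (-1/3, 16/9)
F = U + t·(S−U) with t = -1/3, so UF:FS = t:(1−t) = -1/3:4/3

UF:FS = -1/4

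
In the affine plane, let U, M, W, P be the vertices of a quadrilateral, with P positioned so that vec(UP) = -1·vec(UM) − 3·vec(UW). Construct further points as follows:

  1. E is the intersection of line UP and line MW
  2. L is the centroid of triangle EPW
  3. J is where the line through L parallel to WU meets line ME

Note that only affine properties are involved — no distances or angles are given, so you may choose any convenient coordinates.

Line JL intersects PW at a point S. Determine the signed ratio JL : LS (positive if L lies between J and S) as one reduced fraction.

Work in coordinates with U = (0, 0), M = (1, 0), W = (0, 1), P = (-1, -3).
1. E is the intersection of line UP and line MW ⇒ E = (1/4, 3/4)
2. L is the centroid of triangle EPW ⇒ L = (-1/4, -5/12)
3. J is where the line through L parallel to WU meets line ME ⇒ J = (-1/4, 5/4)
line JL meets PW at S = (-1/4, 0)
L = J + t·(S−J) with t = 4/3, so JL:LS = 4/3:-1/3

JL:LS = -4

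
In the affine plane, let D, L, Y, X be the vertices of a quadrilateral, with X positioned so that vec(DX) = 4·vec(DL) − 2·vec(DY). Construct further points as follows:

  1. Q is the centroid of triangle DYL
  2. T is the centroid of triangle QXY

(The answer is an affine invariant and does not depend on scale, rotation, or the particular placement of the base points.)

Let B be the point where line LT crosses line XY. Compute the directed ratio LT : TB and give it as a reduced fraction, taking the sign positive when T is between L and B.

LT:TB = 4/5

Choose coordinates D = (0, 0), L = (1, 0), Y = (0, 1), X = (4, -2).
1. Q is the centroid of triangle DYL ⇒ Q = (1/3, 1/3)
2. T is the centroid of triangle QXY ⇒ T = (13/9, -2/9)
line LT meets XY at B = (2, -1/2)
T = L + t·(B−L) with t = 4/9, so LT:TB = 4/9:5/9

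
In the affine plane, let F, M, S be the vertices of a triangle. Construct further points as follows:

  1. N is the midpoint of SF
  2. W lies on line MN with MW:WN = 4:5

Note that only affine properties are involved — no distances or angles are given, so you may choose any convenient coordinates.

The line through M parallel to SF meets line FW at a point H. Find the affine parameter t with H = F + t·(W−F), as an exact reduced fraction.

t = 9/5

Assign F = (0, 0), M = (1, 0), S = (0, 1) — the answer is frame-independent, so this choice is without loss of generality.
1. N is the midpoint of SF ⇒ N = (0, 1/2)
2. W lies on line MN with MW:WN = 4:5 ⇒ W = (5/9, 2/9)
through M parallel to SF: direction (0, -1); meets FW at H = (1, 2/5)
H = F + t·(W−F) with t = 9/5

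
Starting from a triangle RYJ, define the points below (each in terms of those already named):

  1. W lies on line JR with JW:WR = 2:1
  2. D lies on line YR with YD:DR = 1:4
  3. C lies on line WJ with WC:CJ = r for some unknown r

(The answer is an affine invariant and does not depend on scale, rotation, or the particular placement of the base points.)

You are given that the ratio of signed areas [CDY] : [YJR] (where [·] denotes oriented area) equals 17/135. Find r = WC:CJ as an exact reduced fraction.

Work in coordinates with R = (0, 0), Y = (1, 0), J = (0, 1).
1. W lies on line JR with JW:WR = 2:1 ⇒ W = (0, 1/3)
2. D lies on line YR with YD:DR = 1:4 ⇒ D = (4/5, 0)
3. With WC:CJ = r, write λ = r/(r+1) so C = W + λ·(J−W); C is affine-linear in λ
Every point depending on C is an affine combination of C and λ-independent points, so each such coordinate is linear in λ; the λ² term in each signed area is a multiple of (J−W)×(J−W) = 0, so 2·[CDY] and 2·[YJR] are each linear in λ. Evaluating at λ=0 and λ=1:
  2·[CDY] = 2/15·λ + 1/15,   2·[YJR] = 1
So [CDY]:[YJR] = (2/15·λ + 1/15) / (1). Setting this equal to 17/135:
  2/15·λ + 1/15 = 17/135·(1)  ⇒  λ = 4/9
Then r = λ/(1−λ) = (4/9)/(5/9) = 4/5. Check: with r = 4/5, C = (0, 17/27) and [CDY]:[YJR] = 17/135 as required.

r = 4/5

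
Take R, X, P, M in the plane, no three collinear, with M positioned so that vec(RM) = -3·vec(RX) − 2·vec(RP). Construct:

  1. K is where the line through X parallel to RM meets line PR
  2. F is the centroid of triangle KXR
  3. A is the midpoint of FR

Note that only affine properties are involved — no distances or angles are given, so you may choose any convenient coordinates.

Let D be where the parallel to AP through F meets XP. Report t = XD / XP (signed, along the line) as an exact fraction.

t = 14/17

Work in coordinates with R = (0, 0), X = (1, 0), P = (0, 1), M = (-3, -2).
1. K is where the line through X parallel to RM meets line PR ⇒ K = (0, -2/3)
2. F is the centroid of triangle KXR ⇒ F = (1/3, -2/9)
3. A is the midpoint of FR ⇒ A = (1/6, -1/9)
through F parallel to AP: direction (-1/6, 10/9); meets XP at D = (3/17, 14/17)
D = X + t·(P−X) with t = 14/17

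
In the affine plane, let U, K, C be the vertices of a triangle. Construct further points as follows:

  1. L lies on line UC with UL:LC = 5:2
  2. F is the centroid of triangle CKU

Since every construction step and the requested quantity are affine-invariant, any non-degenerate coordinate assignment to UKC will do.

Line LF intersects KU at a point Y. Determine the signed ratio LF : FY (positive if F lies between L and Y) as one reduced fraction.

Assign U = (0, 0), K = (1, 0), C = (0, 1) — the answer is frame-independent, so this choice is without loss of generality.
1. L lies on line UC with UL:LC = 5:2 ⇒ L = (0, 5/7)
2. F is the centroid of triangle CKU ⇒ F = (1/3, 1/3)
line LF meets KU at Y = (5/8, 0)
F = L + t·(Y−L) with t = 8/15, so LF:FY = 8/15:7/15

LF:FY = 8/7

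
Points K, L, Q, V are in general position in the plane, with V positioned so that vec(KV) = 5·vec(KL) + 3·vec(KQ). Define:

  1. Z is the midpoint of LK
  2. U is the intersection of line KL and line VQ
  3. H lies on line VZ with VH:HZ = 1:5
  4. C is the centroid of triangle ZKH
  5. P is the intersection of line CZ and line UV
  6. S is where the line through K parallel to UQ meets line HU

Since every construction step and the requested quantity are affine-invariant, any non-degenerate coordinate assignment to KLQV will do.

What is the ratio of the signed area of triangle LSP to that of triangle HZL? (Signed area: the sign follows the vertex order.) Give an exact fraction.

[LSP]:[HZL] = 33

Choose coordinates K = (0, 0), L = (1, 0), Q = (0, 1), V = (5, 3).
1. Z is the midpoint of LK ⇒ Z = (1/2, 0)
2. U is the intersection of line KL and line VQ ⇒ U = (-5/2, 0)
3. H lies on line VZ with VH:HZ = 1:5 ⇒ H = (17/4, 5/2)
4. C is the centroid of triangle ZKH ⇒ C = (19/12, 5/6)
5. P is the intersection of line CZ and line UV ⇒ P = (15/4, 5/2)
6. S is where the line through K parallel to UQ meets line HU ⇒ S = (125/4, 25/2)
2·[LSP] = 165/4, 2·[HZL] = 5/4
[LSP]:[HZL] = 165/4:5/4 = 33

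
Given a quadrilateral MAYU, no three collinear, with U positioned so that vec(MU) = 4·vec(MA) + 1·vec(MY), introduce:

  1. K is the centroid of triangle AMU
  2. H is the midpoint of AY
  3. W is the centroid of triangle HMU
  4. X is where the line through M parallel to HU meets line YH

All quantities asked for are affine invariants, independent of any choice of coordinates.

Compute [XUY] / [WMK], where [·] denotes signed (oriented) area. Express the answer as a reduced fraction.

[XUY]:[WMK] = 21/2

Assign M = (0, 0), A = (1, 0), Y = (0, 1), U = (4, 1) — the answer is frame-independent, so this choice is without loss of generality.
1. K is the centroid of triangle AMU ⇒ K = (5/3, 1/3)
2. H is the midpoint of AY ⇒ H = (1/2, 1/2)
3. W is the centroid of triangle HMU ⇒ W = (3/2, 1/2)
4. X is where the line through M parallel to HU meets line YH ⇒ X = (7/8, 1/8)
2·[XUY] = 7/2, 2·[WMK] = 1/3
[XUY]:[WMK] = 7/2:1/3 = 21/2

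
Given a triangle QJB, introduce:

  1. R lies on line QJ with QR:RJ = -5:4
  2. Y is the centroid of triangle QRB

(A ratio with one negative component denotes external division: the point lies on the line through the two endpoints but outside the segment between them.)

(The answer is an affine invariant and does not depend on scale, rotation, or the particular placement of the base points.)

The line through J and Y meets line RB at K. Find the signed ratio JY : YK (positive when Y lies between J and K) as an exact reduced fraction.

Set Q = (0, 0), J = (1, 0), B = (0, 1); any affine frame gives the same invariant.
1. R lies on line QJ with QR:RJ = -5:4 ⇒ R = (5, 0)
2. Y is the centroid of triangle QRB ⇒ Y = (5/3, 1/3)
line JY meets RB at K = (15/7, 4/7)
Y = J + t·(K−J) with t = 7/12, so JY:YK = 7/12:5/12

JY:YK = 7/5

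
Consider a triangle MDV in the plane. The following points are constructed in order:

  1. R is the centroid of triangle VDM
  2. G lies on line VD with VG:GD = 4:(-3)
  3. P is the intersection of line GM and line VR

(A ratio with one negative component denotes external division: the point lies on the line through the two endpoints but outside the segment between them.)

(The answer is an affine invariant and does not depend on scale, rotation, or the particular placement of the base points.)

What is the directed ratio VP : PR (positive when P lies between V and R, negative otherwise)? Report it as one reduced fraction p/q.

Assign M = (0, 0), D = (1, 0), V = (0, 1) — the answer is frame-independent, so this choice is without loss of generality.
1. R is the centroid of triangle VDM ⇒ R = (1/3, 1/3)
2. G lies on line VD with VG:GD = 4:(-3) ⇒ G = (4, -3)
3. P is the intersection of line GM and line VR ⇒ P = (4/5, -3/5)
P = V + t·(R−V) with t = 12/5, so VP:PR = t:(1−t) = 12/5:-7/5

VP:PR = -12/7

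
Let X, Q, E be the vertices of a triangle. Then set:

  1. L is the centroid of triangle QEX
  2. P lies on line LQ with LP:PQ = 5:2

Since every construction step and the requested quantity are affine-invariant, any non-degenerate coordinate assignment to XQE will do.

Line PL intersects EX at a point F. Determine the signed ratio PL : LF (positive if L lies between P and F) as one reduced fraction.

PL:LF = 10/7

Choose coordinates X = (0, 0), Q = (1, 0), E = (0, 1).
1. L is the centroid of triangle QEX ⇒ L = (1/3, 1/3)
2. P lies on line LQ with LP:PQ = 5:2 ⇒ P = (17/21, 2/21)
line PL meets EX at F = (0, 1/2)
L = P + t·(F−P) with t = 10/17, so PL:LF = 10/17:7/17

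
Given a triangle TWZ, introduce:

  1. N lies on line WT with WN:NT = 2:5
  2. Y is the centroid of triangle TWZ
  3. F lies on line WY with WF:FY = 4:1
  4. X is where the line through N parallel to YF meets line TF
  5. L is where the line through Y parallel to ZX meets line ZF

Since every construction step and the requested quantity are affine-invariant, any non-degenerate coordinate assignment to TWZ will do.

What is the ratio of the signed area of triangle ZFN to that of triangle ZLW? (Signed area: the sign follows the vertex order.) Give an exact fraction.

Work in coordinates with T = (0, 0), W = (1, 0), Z = (0, 1).
1. N lies on line WT with WN:NT = 2:5 ⇒ N = (5/7, 0)
2. Y is the centroid of triangle TWZ ⇒ Y = (1/3, 1/3)
3. F lies on line WY with WF:FY = 4:1 ⇒ F = (7/15, 4/15)
4. X is where the line through N parallel to YF meets line TF ⇒ X = (1/3, 4/21)
5. L is where the line through Y parallel to ZX meets line ZF ⇒ L = (1/6, 31/42)
2·[ZFN] = 2/35, 2·[ZLW] = 2/21
[ZFN]:[ZLW] = 2/35:2/21 = 3/5

[ZFN]:[ZLW] = 3/5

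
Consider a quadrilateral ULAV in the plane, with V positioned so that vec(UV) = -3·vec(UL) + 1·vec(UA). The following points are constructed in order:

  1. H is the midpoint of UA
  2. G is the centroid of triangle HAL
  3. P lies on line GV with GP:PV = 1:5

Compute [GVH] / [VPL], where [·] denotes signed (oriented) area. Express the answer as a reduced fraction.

[GVH]:[VPL] = -3/20

Assign U = (0, 0), L = (1, 0), A = (0, 1), V = (-3, 1) — the answer is frame-independent, so this choice is without loss of generality.
1. H is the midpoint of UA ⇒ H = (0, 1/2)
2. G is the centroid of triangle HAL ⇒ G = (1/3, 1/2)
3. P lies on line GV with GP:PV = 1:5 ⇒ P = (-2/9, 7/12)
2·[GVH] = 1/6, 2·[VPL] = -10/9
[GVH]:[VPL] = 1/6:-10/9 = -3/20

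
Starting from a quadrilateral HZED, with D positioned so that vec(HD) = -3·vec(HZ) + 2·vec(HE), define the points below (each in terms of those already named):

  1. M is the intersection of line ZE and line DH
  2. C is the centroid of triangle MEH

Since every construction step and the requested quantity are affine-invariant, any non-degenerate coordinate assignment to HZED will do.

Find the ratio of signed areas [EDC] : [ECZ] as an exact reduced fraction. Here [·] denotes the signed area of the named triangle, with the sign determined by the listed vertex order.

Work in coordinates with H = (0, 0), Z = (1, 0), E = (0, 1), D = (-3, 2).
1. M is the intersection of line ZE and line DH ⇒ M = (3, -2)
2. C is the centroid of triangle MEH ⇒ C = (1, -1/3)
2·[EDC] = 3, 2·[ECZ] = 1/3
[EDC]:[ECZ] = 3:1/3 = 9

[EDC]:[ECZ] = 9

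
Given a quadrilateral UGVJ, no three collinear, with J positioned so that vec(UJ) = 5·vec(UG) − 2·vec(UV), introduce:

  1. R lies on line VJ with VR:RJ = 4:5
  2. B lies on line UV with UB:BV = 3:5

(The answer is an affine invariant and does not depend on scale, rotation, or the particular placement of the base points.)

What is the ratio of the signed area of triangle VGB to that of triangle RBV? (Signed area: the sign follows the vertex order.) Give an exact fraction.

[VGB]:[RBV] = 9/20

Set U = (0, 0), G = (1, 0), V = (0, 1), J = (5, -2); any affine frame gives the same invariant.
1. R lies on line VJ with VR:RJ = 4:5 ⇒ R = (20/9, -1/3)
2. B lies on line UV with UB:BV = 3:5 ⇒ B = (0, 3/8)
2·[VGB] = -5/8, 2·[RBV] = -25/18
[VGB]:[RBV] = -5/8:-25/18 = 9/20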